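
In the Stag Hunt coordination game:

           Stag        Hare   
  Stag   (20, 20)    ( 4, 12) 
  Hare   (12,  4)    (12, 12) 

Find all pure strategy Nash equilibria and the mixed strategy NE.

Pure NE: (Stag, Stag) and (Hare, Hare); Mixed NE: p = 0.5, q = 0.5

Work:
Check pure NE:
(Stag, Stag): (20, 20) - no unilateral deviation beneficial
(Hare, Hare): (12, 12) - no unilateral deviation beneficial
Mixed NE: P1 plays Stag with p = 0.5, P2 plays Stag with q = 0.5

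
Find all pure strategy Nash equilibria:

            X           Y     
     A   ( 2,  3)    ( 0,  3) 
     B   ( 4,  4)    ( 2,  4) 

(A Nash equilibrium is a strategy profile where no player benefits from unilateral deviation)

Nash equilibrium: (B, X), (B, Y)

Work:
Best responses:
  P1 vs X: payoffs [2, 4] → best response B (payoff 4)
  P1 vs Y: payoffs [0, 2] → best response B (payoff 2)
  P2 vs A: payoffs [3, 3] → best response X/Y (payoff 3)
  P2 vs B: payoffs [4, 4] → best response X/Y (payoff 4)
Mutual best responses: (B,X), (B,Y) → Nash equilibria.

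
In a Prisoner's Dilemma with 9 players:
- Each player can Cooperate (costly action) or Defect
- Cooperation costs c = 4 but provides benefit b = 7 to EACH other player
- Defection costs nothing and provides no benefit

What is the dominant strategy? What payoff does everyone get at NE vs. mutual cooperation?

Dominant: Defect; NE payoff = 0; Coop payoff = 52

Work:
Defect dominates (saves cost c = 4, benefit to others is external)
NE: All defect → everyone gets 0
If all cooperate: each receives (8)×7 - 4 = 52
Social dilemma: 52 > 0 but NE gives 0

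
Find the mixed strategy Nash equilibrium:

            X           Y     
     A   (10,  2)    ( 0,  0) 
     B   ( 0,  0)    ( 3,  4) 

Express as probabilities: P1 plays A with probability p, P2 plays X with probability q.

p = 0.6667, q = 0.2308

Work:
Find probabilities that make opponent indifferent:
P2 chooses q to make P1 indifferent between A and B
P1 chooses p to make P2 indifferent between X and Y
Mixed NE: P1 plays (A: 0.6667, B: 0.3333), P2 plays (X: 0.2308, Y: 0.7692)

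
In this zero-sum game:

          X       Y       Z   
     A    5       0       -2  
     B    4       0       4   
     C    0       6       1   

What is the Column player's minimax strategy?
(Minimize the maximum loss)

Column should play Z, value = 4

Work:
Column player minimizes Row's maximum payoff:
Column X: max payoff to Row = 5
Column Y: max payoff to Row = 6
Column Z: max payoff to Row = 4
Minimum is 4, achieved by column Z.
Minimax strategy: Z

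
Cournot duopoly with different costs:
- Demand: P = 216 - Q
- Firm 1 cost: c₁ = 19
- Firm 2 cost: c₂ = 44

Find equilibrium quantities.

q₁* = 74.0, q₂* = 49.0

Work:
Reaction: q₁ = (216 - 19 - q₂)/2
Reaction: q₂ = (216 - 44 - q₁)/2
Solve simultaneously:
q₁* = (216 - 2×19 + 44)/3 = 74.0
q₂* = (216 - 2×44 + 19)/3 = 49.0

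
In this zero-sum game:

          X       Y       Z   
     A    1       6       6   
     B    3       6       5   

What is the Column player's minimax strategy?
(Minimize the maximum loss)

Column should play X, value = 3

Work:
Column player minimizes Row's maximum payoff:
Column X: max payoff to Row = 3
Column Y: max payoff to Row = 6
Column Z: max payoff to Row = 6
Minimum is 3, achieved by column X.
Minimax strategy: X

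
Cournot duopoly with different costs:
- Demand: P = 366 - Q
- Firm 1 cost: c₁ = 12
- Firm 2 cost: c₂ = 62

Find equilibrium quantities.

q₁* = 134.67, q₂* = 84.67

Work:
Reaction: q₁ = (366 - 12 - q₂)/2
Reaction: q₂ = (366 - 62 - q₁)/2
Solve simultaneously:
q₁* = (366 - 2×12 + 62)/3 = 134.67
q₂* = (366 - 2×62 + 12)/3 = 84.67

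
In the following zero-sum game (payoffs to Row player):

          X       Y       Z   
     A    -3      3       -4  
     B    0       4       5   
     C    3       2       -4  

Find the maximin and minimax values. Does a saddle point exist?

Maximin = 0, Minimax = 3, Saddle: False

Work:
Row minimums: [-4, 0, -4] → maximin = 0
Column maximums: [3, 4, 5] → minimax = 3
No saddle point (maximin ≠ minimax). Mixed strategy needed.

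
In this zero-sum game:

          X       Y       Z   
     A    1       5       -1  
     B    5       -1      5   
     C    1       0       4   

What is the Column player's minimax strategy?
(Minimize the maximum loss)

Column should play X or Y or Z (all achieve the minimum), value = 5

Work:
Column player minimizes Row's maximum payoff:
Column X: max payoff to Row = 5
Column Y: max payoff to Row = 5
Column Z: max payoff to Row = 5
Minimum is 5, achieved by columns X, Y, Z (tied).
Each of X or Y or Z is a minimax strategy.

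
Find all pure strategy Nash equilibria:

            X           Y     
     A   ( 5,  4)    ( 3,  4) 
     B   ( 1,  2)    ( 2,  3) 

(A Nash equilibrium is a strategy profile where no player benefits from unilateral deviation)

Nash equilibrium: (A, X), (A, Y)

Work:
Best responses:
  P1 vs X: payoffs [5, 1] → best response A (payoff 5)
  P1 vs Y: payoffs [3, 2] → best response A (payoff 3)
  P2 vs A: payoffs [4, 4] → best response X/Y (payoff 4)
  P2 vs B: payoffs [2, 3] → best response Y (payoff 3)
Mutual best responses: (A,X), (A,Y) → Nash equilibria.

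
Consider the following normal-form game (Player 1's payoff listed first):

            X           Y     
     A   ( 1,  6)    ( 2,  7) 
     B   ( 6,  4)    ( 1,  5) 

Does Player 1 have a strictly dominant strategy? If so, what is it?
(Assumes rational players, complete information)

No strictly dominant strategy exists for Player 1

Work:
A strategy strictly dominates another if it gives a strictly higher payoff against every opponent action. Compare each pair of P1's strategies column-by-column:
  A vs B: [1 vs 6, 2 vs 1] → A does not strictly dominate B (column X: 1 ≤ 6)
  B vs A: [6 vs 1, 1 vs 2] → B does not strictly dominate A (column Y: 1 ≤ 2)
No single strategy strictly dominates all others → no strictly dominant strategy.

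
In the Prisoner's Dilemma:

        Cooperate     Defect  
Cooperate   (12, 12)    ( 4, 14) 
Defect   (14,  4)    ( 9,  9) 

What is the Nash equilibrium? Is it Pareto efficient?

(Defect, Defect) is NE; not Pareto efficient

Work:
Defect dominates Cooperate for both players:
If P2 cooperates: Defect (14) > Cooperate (12)
If P2 defects: Defect (9) > Cooperate (4)
NE: (Defect, Defect) with payoff (9, 9)
But (Cooperate, Cooperate) = (12, 12) Pareto dominates (9, 9)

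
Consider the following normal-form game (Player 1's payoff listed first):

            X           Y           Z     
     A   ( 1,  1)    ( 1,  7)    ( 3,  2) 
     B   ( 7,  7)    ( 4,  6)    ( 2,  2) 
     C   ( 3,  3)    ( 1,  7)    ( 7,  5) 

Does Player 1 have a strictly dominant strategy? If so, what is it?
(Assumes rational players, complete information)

No strictly dominant strategy exists for Player 1

Work:
A strategy strictly dominates another if it gives a strictly higher payoff against every opponent action. Compare each pair of P1's strategies column-by-column:
  A vs B: [1 vs 7, 1 vs 4, 3 vs 2] → A does not strictly dominate B (column X: 1 ≤ 7)
  A vs C: [1 vs 3, 1 vs 1, 3 vs 7] → A does not strictly dominate C (column X: 1 ≤ 3)
  B vs A: [7 vs 1, 4 vs 1, 2 vs 3] → B does not strictly dominate A (column Z: 2 ≤ 3)
  B vs C: [7 vs 3, 4 vs 1, 2 vs 7] → B does not strictly dominate C (column Z: 2 ≤ 7)
  C vs A: [3 vs 1, 1 vs 1, 7 vs 3] → C does not strictly dominate A (column Y: 1 ≤ 1)
  C vs B: [3 vs 7, 1 vs 4, 7 vs 2] → C does not strictly dominate B (column X: 3 ≤ 7)
No single strategy strictly dominates all others → no strictly dominant strategy.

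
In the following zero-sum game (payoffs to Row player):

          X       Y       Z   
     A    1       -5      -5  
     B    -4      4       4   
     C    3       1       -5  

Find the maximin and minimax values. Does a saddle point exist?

Maximin = -4, Minimax = 3, Saddle: False

Work:
Row minimums: [-5, -4, -5] → maximin = -4
Column maximums: [3, 4, 4] → minimax = 3
No saddle point (maximin ≠ minimax). Mixed strategy needed.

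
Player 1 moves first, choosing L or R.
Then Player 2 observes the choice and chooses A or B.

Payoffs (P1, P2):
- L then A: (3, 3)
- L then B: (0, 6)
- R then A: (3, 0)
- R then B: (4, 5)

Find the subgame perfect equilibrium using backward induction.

P1 plays R, P2 plays B after L and B after R; Payoff (4, 5)

Work:
Backward induction:
After L: P2 chooses B → P1 gets 0
After R: P2 chooses B → P1 gets 4
P1 chooses R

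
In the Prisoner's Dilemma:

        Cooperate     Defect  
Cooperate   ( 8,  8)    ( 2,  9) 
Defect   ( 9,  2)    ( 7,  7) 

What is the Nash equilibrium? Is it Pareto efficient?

(Defect, Defect) is NE; not Pareto efficient

Work:
Defect dominates Cooperate for both players:
If P2 cooperates: Defect (9) > Cooperate (8)
If P2 defects: Defect (7) > Cooperate (2)
NE: (Defect, Defect) with payoff (7, 7)
But (Cooperate, Cooperate) = (8, 8) Pareto dominates (7, 7)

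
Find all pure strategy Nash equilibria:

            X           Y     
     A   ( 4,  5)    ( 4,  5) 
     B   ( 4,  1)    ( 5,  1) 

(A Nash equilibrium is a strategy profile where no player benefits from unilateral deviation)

Nash equilibrium: (A, X), (B, X), (B, Y)

Work:
Best responses:
  P1 vs X: payoffs [4, 4] → best response A/B (payoff 4)
  P1 vs Y: payoffs [4, 5] → best response B (payoff 5)
  P2 vs A: payoffs [5, 5] → best response X/Y (payoff 5)
  P2 vs B: payoffs [1, 1] → best response X/Y (payoff 1)
Mutual best responses: (A,X), (B,X), (B,Y) → Nash equilibria.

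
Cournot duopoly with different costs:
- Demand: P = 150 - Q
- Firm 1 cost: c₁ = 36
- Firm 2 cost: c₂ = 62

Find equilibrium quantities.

q₁* = 46.67, q₂* = 20.67

Work:
Reaction: q₁ = (150 - 36 - q₂)/2
Reaction: q₂ = (150 - 62 - q₁)/2
Solve simultaneously:
q₁* = (150 - 2×36 + 62)/3 = 46.67
q₂* = (150 - 2×62 + 36)/3 = 20.67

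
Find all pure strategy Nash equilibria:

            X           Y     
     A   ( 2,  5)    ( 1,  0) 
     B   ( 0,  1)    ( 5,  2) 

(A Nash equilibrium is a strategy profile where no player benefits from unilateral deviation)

Nash equilibrium: (A, X), (B, Y)

Work:
Best responses:
  P1 vs X: payoffs [2, 0] → best response A (payoff 2)
  P1 vs Y: payoffs [1, 5] → best response B (payoff 5)
  P2 vs A: payoffs [5, 0] → best response X (payoff 5)
  P2 vs B: payoffs [1, 2] → best response Y (payoff 2)
Mutual best responses: (A,X), (B,Y) → Nash equilibria.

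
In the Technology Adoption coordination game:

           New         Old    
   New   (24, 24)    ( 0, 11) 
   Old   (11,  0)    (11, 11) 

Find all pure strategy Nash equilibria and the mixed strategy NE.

Pure NE: (New, New) and (Old, Old); Mixed NE: p = 0.4583, q = 0.4583

Work:
Check pure NE:
(New, New): (24, 24) - no unilateral deviation beneficial
(Old, Old): (11, 11) - no unilateral deviation beneficial
Mixed NE: P1 plays New with p = 0.4583, P2 plays New with q = 0.4583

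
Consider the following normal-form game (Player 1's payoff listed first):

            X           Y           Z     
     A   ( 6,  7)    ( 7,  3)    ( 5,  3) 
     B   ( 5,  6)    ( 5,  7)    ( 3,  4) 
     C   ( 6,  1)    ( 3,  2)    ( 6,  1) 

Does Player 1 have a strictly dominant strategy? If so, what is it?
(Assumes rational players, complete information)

No strictly dominant strategy exists for Player 1

Work:
A strategy strictly dominates another if it gives a strictly higher payoff against every opponent action. Compare each pair of P1's strategies column-by-column:
  A vs B: [6 vs 5, 7 vs 5, 5 vs 3] → A strictly dominates B
  A vs C: [6 vs 6, 7 vs 3, 5 vs 6] → A does not strictly dominate C (column X: 6 ≤ 6)
  B vs A: [5 vs 6, 5 vs 7, 3 vs 5] → B does not strictly dominate A (column X: 5 ≤ 6)
  B vs C: [5 vs 6, 5 vs 3, 3 vs 6] → B does not strictly dominate C (column X: 5 ≤ 6)
  C vs A: [6 vs 6, 3 vs 7, 6 vs 5] → C does not strictly dominate A (column X: 6 ≤ 6)
  C vs B: [6 vs 5, 3 vs 5, 6 vs 3] → C does not strictly dominate B (column Y: 3 ≤ 5)
No single strategy strictly dominates all others → no strictly dominant strategy.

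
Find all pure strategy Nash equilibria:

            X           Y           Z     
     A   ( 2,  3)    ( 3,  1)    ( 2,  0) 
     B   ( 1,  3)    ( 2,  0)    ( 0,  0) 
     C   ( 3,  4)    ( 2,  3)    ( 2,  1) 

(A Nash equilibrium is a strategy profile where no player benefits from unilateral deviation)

Nash equilibrium: (C, X)

Work:
Best responses:
  P1 vs X: payoffs [2, 1, 3] → best response C (payoff 3)
  P1 vs Y: payoffs [3, 2, 2] → best response A (payoff 3)
  P1 vs Z: payoffs [2, 0, 2] → best response A/C (payoff 2)
  P2 vs A: payoffs [3, 1, 0] → best response X (payoff 3)
  P2 vs B: payoffs [3, 0, 0] → best response X (payoff 3)
  P2 vs C: payoffs [4, 3, 1] → best response X (payoff 4)
Mutual best responses: (C,X) → Nash equilibria.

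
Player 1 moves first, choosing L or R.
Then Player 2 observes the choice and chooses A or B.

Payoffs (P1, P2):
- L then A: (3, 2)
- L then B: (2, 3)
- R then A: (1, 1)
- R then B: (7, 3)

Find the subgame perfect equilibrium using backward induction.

P1 plays R, P2 plays B after L and B after R; Payoff (7, 3)

Work:
Backward induction:
After L: P2 chooses B → P1 gets 2
After R: P2 chooses B → P1 gets 7
P1 chooses R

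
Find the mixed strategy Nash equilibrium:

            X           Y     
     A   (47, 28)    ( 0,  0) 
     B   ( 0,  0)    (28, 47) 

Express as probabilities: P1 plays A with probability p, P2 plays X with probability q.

p = 0.6267, q = 0.3733

Work:
Find probabilities that make opponent indifferent:
P2 chooses q to make P1 indifferent between A and B
P1 chooses p to make P2 indifferent between X and Y
Mixed NE: P1 plays (A: 0.6267, B: 0.3733), P2 plays (X: 0.3733, Y: 0.6267)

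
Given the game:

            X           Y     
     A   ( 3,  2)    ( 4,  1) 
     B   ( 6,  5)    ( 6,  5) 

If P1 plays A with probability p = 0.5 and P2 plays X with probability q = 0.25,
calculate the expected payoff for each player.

E[P1] = 4.875, E[P2] = 3.125

Work:
E[P1] = p·q·π₁(A,X) + p·(1-q)·π₁(A,Y) + (1-p)·q·π₁(B,X) + (1-p)·(1-q)·π₁(B,Y)
= 0.5·0.25·3 + 0.5·0.75·4 + 0.5·0.25·6 + 0.5·0.75·6
= 4.875

E[P2] = 3.125 (similar calculation)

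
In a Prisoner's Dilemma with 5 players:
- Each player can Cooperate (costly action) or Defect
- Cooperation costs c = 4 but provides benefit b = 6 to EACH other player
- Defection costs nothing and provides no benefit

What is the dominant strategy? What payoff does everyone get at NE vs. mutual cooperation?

Dominant: Defect; NE payoff = 0; Coop payoff = 20

Work:
Defect dominates (saves cost c = 4, benefit to others is external)
NE: All defect → everyone gets 0
If all cooperate: each receives (4)×6 - 4 = 20
Social dilemma: 20 > 0 but NE gives 0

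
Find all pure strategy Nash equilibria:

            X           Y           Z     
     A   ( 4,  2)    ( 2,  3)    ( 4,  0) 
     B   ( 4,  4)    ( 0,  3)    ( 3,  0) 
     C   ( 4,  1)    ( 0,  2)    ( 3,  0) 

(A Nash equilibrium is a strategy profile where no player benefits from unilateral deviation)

Nash equilibrium: (A, Y), (B, X)

Work:
Best responses:
  P1 vs X: payoffs [4, 4, 4] → best response A/B/C (payoff 4)
  P1 vs Y: payoffs [2, 0, 0] → best response A (payoff 2)
  P1 vs Z: payoffs [4, 3, 3] → best response A (payoff 4)
  P2 vs A: payoffs [2, 3, 0] → best response Y (payoff 3)
  P2 vs B: payoffs [4, 3, 0] → best response X (payoff 4)
  P2 vs C: payoffs [1, 2, 0] → best response Y (payoff 2)
Mutual best responses: (A,Y), (B,X) → Nash equilibria.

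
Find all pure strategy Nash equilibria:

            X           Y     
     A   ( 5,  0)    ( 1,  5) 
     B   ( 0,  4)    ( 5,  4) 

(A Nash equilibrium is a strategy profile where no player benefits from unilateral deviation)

Nash equilibrium: (B, Y)

Work:
Best responses:
  P1 vs X: payoffs [5, 0] → best response A (payoff 5)
  P1 vs Y: payoffs [1, 5] → best response B (payoff 5)
  P2 vs A: payoffs [0, 5] → best response Y (payoff 5)
  P2 vs B: payoffs [4, 4] → best response X/Y (payoff 4)
Mutual best responses: (B,Y) → Nash equilibria.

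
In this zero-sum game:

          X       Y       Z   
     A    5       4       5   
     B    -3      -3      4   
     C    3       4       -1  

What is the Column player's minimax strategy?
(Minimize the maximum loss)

Column should play Y, value = 4

Work:
Column player minimizes Row's maximum payoff:
Column X: max payoff to Row = 5
Column Y: max payoff to Row = 4
Column Z: max payoff to Row = 5
Minimum is 4, achieved by column Y.
Minimax strategy: Y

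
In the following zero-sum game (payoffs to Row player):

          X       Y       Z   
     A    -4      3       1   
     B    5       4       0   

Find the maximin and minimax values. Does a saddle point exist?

Maximin = 0, Minimax = 1, Saddle: False

Work:
Row minimums: [-4, 0] → maximin = 0
Column maximums: [5, 4, 1] → minimax = 1
No saddle point (maximin ≠ minimax). Mixed strategy needed.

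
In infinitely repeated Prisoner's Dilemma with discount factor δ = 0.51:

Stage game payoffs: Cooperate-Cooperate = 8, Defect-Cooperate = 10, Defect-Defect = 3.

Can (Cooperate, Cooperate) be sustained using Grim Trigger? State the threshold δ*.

δ* = 0.2857; since δ = 0.51 ≥ 0.2857, cooperation can be sustained

Work:
For Grim Trigger:
Cooperate forever: 8/(1-δ)
Defect then punished: 10 + 3·δ/(1-δ)
Need: 8/(1-δ) ≥ 10 + 3·δ/(1-δ)
Solving: δ ≥ (T-R)/(T-P) = (10-8)/(10-3) = 0.2857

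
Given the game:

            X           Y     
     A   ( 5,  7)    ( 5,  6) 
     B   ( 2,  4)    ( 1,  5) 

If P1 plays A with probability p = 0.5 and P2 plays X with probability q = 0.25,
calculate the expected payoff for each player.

E[P1] = 3.125, E[P2] = 5.5

Work:
E[P1] = p·q·π₁(A,X) + p·(1-q)·π₁(A,Y) + (1-p)·q·π₁(B,X) + (1-p)·(1-q)·π₁(B,Y)
= 0.5·0.25·5 + 0.5·0.75·5 + 0.5·0.25·2 + 0.5·0.75·1
= 3.125

E[P2] = 5.5 (similar calculation)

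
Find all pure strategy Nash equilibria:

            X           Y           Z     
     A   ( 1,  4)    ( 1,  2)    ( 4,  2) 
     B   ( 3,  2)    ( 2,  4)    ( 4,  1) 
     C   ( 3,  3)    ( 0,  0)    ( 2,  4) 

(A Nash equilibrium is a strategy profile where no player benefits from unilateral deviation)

Nash equilibrium: (B, Y)

Work:
Best responses:
  P1 vs X: payoffs [1, 3, 3] → best response B/C (payoff 3)
  P1 vs Y: payoffs [1, 2, 0] → best response B (payoff 2)
  P1 vs Z: payoffs [4, 4, 2] → best response A/B (payoff 4)
  P2 vs A: payoffs [4, 2, 2] → best response X (payoff 4)
  P2 vs B: payoffs [2, 4, 1] → best response Y (payoff 4)
  P2 vs C: payoffs [3, 0, 4] → best response Z (payoff 4)
Mutual best responses: (B,Y) → Nash equilibria.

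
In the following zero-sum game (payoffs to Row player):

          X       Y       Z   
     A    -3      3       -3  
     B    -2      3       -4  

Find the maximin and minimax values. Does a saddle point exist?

Maximin = -3, Minimax = -3, Saddle: True

Work:
Row minimums: [-3, -4] → maximin = -3
Column maximums: [-2, 3, -3] → minimax = -3
Saddle point exists! Game value = -3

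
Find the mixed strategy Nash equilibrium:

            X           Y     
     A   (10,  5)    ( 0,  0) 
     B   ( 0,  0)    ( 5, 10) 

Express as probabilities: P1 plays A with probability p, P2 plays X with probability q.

p = 0.6667, q = 0.3333

Work:
Find probabilities that make opponent indifferent:
P2 chooses q to make P1 indifferent between A and B
P1 chooses p to make P2 indifferent between X and Y
Mixed NE: P1 plays (A: 0.6667, B: 0.3333), P2 plays (X: 0.3333, Y: 0.6667)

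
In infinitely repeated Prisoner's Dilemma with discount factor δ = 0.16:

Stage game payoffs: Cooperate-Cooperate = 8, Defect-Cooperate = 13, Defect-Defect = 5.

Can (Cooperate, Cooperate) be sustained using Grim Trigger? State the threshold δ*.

δ* = 0.625; since δ = 0.16 < 0.625, cooperation cannot be sustained

Work:
For Grim Trigger:
Cooperate forever: 8/(1-δ)
Defect then punished: 13 + 5·δ/(1-δ)
Need: 8/(1-δ) ≥ 13 + 5·δ/(1-δ)
Solving: δ ≥ (T-R)/(T-P) = (13-8)/(13-5) = 0.625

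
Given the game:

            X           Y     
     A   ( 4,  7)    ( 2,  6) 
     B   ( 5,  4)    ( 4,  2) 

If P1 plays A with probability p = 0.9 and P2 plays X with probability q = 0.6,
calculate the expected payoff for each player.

E[P1] = 3.34, E[P2] = 6.26

Work:
E[P1] = p·q·π₁(A,X) + p·(1-q)·π₁(A,Y) + (1-p)·q·π₁(B,X) + (1-p)·(1-q)·π₁(B,Y)
= 0.9·0.6·4 + 0.9·0.4·2 + 0.1·0.6·5 + 0.1·0.4·4
= 3.34

E[P2] = 6.26 (similar calculation)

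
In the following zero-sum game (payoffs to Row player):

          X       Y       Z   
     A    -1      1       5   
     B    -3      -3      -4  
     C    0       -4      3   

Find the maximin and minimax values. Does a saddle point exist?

Maximin = -1, Minimax = 0, Saddle: False

Work:
Row minimums: [-1, -4, -4] → maximin = -1
Column maximums: [0, 1, 5] → minimax = 0
No saddle point (maximin ≠ minimax). Mixed strategy needed.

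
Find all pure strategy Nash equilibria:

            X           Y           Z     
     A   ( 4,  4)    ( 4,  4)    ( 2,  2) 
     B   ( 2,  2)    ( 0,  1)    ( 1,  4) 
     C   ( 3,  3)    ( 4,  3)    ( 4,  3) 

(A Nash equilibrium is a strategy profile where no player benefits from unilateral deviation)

Nash equilibrium: (A, X), (A, Y), (C, Y), (C, Z)

Work:
Best responses:
  P1 vs X: payoffs [4, 2, 3] → best response A (payoff 4)
  P1 vs Y: payoffs [4, 0, 4] → best response A/C (payoff 4)
  P1 vs Z: payoffs [2, 1, 4] → best response C (payoff 4)
  P2 vs A: payoffs [4, 4, 2] → best response X/Y (payoff 4)
  P2 vs B: payoffs [2, 1, 4] → best response Z (payoff 4)
  P2 vs C: payoffs [3, 3, 3] → best response X/Y/Z (payoff 3)
Mutual best responses: (A,X), (A,Y), (C,Y), (C,Z) → Nash equilibria.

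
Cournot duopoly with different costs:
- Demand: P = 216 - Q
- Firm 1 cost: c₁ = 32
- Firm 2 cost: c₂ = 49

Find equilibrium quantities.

q₁* = 67.0, q₂* = 50.0

Work:
Reaction: q₁ = (216 - 32 - q₂)/2
Reaction: q₂ = (216 - 49 - q₁)/2
Solve simultaneously:
q₁* = (216 - 2×32 + 49)/3 = 67.0
q₂* = (216 - 2×49 + 32)/3 = 50.0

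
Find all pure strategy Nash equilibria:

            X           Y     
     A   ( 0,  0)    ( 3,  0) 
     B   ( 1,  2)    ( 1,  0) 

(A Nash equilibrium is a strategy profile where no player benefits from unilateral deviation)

Nash equilibrium: (A, Y), (B, X)

Work:
Best responses:
  P1 vs X: payoffs [0, 1] → best response B (payoff 1)
  P1 vs Y: payoffs [3, 1] → best response A (payoff 3)
  P2 vs A: payoffs [0, 0] → best response X/Y (payoff 0)
  P2 vs B: payoffs [2, 0] → best response X (payoff 2)
Mutual best responses: (A,Y), (B,X) → Nash equilibria.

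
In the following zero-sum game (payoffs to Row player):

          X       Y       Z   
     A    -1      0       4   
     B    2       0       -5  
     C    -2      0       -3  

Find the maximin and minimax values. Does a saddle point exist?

Maximin = -1, Minimax = 0, Saddle: False

Work:
Row minimums: [-1, -5, -3] → maximin = -1
Column maximums: [2, 0, 4] → minimax = 0
No saddle point (maximin ≠ minimax). Mixed strategy needed.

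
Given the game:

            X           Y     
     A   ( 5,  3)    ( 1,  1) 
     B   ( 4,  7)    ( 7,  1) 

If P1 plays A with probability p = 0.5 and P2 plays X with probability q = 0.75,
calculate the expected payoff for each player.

E[P1] = 4.375, E[P2] = 4.0

Work:
E[P1] = p·q·π₁(A,X) + p·(1-q)·π₁(A,Y) + (1-p)·q·π₁(B,X) + (1-p)·(1-q)·π₁(B,Y)
= 0.5·0.75·5 + 0.5·0.25·1 + 0.5·0.75·4 + 0.5·0.25·7
= 4.375

E[P2] = 4.0 (similar calculation)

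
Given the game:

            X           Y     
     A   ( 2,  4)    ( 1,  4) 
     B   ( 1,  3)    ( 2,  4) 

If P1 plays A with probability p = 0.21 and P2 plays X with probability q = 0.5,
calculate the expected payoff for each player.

E[P1] = 1.5, E[P2] = 3.605

Work:
E[P1] = p·q·π₁(A,X) + p·(1-q)·π₁(A,Y) + (1-p)·q·π₁(B,X) + (1-p)·(1-q)·π₁(B,Y)
= 0.21·0.5·2 + 0.21·0.5·1 + 0.79·0.5·1 + 0.79·0.5·2
= 1.5

E[P2] = 3.605 (similar calculation)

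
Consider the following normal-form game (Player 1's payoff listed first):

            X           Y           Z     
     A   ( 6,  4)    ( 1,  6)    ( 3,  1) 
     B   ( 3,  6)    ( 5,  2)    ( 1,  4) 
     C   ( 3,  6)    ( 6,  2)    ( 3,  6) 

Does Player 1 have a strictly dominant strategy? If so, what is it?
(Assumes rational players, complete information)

No strictly dominant strategy exists for Player 1

Work:
A strategy strictly dominates another if it gives a strictly higher payoff against every opponent action. Compare each pair of P1's strategies column-by-column:
  A vs B: [6 vs 3, 1 vs 5, 3 vs 1] → A does not strictly dominate B (column Y: 1 ≤ 5)
  A vs C: [6 vs 3, 1 vs 6, 3 vs 3] → A does not strictly dominate C (column Y: 1 ≤ 6)
  B vs A: [3 vs 6, 5 vs 1, 1 vs 3] → B does not strictly dominate A (column X: 3 ≤ 6)
  B vs C: [3 vs 3, 5 vs 6, 1 vs 3] → B does not strictly dominate C (column X: 3 ≤ 3)
  C vs A: [3 vs 6, 6 vs 1, 3 vs 3] → C does not strictly dominate A (column X: 3 ≤ 6)
  C vs B: [3 vs 3, 6 vs 5, 3 vs 1] → C does not strictly dominate B (column X: 3 ≤ 3)
No single strategy strictly dominates all others → no strictly dominant strategy.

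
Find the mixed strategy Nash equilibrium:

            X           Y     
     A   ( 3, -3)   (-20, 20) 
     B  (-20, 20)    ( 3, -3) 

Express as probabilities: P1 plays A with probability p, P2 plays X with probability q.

p = 0.5, q = 0.5

Work:
Find probabilities that make opponent indifferent:
P2 chooses q to make P1 indifferent between A and B
P1 chooses p to make P2 indifferent between X and Y
Mixed NE: P1 plays (A: 0.5, B: 0.5), P2 plays (X: 0.5, Y: 0.5)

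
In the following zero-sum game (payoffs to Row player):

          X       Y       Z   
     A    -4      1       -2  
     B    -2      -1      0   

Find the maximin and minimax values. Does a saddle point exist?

Maximin = -2, Minimax = -2, Saddle: True

Work:
Row minimums: [-4, -2] → maximin = -2
Column maximums: [-2, 1, 0] → minimax = -2
Saddle point exists! Game value = -2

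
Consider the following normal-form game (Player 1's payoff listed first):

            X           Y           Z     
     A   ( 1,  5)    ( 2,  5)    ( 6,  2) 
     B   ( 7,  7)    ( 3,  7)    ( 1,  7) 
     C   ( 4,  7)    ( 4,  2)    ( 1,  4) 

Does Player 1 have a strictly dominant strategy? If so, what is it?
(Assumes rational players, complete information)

No strictly dominant strategy exists for Player 1

Work:
A strategy strictly dominates another if it gives a strictly higher payoff against every opponent action. Compare each pair of P1's strategies column-by-column:
  A vs B: [1 vs 7, 2 vs 3, 6 vs 1] → A does not strictly dominate B (column X: 1 ≤ 7)
  A vs C: [1 vs 4, 2 vs 4, 6 vs 1] → A does not strictly dominate C (column X: 1 ≤ 4)
  B vs A: [7 vs 1, 3 vs 2, 1 vs 6] → B does not strictly dominate A (column Z: 1 ≤ 6)
  B vs C: [7 vs 4, 3 vs 4, 1 vs 1] → B does not strictly dominate C (column Y: 3 ≤ 4)
  C vs A: [4 vs 1, 4 vs 2, 1 vs 6] → C does not strictly dominate A (column Z: 1 ≤ 6)
  C vs B: [4 vs 7, 4 vs 3, 1 vs 1] → C does not strictly dominate B (column X: 4 ≤ 7)
No single strategy strictly dominates all others → no strictly dominant strategy.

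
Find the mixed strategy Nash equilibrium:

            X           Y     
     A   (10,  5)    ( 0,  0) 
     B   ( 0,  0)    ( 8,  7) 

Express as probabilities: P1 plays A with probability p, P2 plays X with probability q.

p = 0.5833, q = 0.4444

Work:
Find probabilities that make opponent indifferent:
P2 chooses q to make P1 indifferent between A and B
P1 chooses p to make P2 indifferent between X and Y
Mixed NE: P1 plays (A: 0.5833, B: 0.4167), P2 plays (X: 0.4444, Y: 0.5556)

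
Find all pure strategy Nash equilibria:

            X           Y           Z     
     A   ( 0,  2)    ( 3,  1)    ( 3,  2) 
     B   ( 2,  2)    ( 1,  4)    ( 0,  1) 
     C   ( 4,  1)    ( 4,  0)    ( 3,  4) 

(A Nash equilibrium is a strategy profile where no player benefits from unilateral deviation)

Nash equilibrium: (A, Z), (C, Z)

Work:
Best responses:
  P1 vs X: payoffs [0, 2, 4] → best response C (payoff 4)
  P1 vs Y: payoffs [3, 1, 4] → best response C (payoff 4)
  P1 vs Z: payoffs [3, 0, 3] → best response A/C (payoff 3)
  P2 vs A: payoffs [2, 1, 2] → best response X/Z (payoff 2)
  P2 vs B: payoffs [2, 4, 1] → best response Y (payoff 4)
  P2 vs C: payoffs [1, 0, 4] → best response Z (payoff 4)
Mutual best responses: (A,Z), (C,Z) → Nash equilibria.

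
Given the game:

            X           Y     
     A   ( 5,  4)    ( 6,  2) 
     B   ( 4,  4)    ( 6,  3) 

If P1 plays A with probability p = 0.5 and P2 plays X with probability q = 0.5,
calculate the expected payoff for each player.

E[P1] = 5.25, E[P2] = 3.25

Work:
E[P1] = p·q·π₁(A,X) + p·(1-q)·π₁(A,Y) + (1-p)·q·π₁(B,X) + (1-p)·(1-q)·π₁(B,Y)
= 0.5·0.5·5 + 0.5·0.5·6 + 0.5·0.5·4 + 0.5·0.5·6
= 5.25

E[P2] = 3.25 (similar calculation)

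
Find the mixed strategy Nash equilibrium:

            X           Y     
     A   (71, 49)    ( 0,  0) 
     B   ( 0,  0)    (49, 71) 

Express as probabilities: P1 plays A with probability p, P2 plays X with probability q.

p = 0.5917, q = 0.4083

Work:
Find probabilities that make opponent indifferent:
P2 chooses q to make P1 indifferent between A and B
P1 chooses p to make P2 indifferent between X and Y
Mixed NE: P1 plays (A: 0.5917, B: 0.4083), P2 plays (X: 0.4083, Y: 0.5917)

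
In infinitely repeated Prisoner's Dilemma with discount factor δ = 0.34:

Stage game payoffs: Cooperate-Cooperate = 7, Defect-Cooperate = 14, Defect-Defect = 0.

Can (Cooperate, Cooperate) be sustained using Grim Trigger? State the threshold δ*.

δ* = 0.5; since δ = 0.34 < 0.5, cooperation cannot be sustained

Work:
For Grim Trigger:
Cooperate forever: 7/(1-δ)
Defect then punished: 14 + 0·δ/(1-δ)
Need: 7/(1-δ) ≥ 14 + 0·δ/(1-δ)
Solving: δ ≥ (T-R)/(T-P) = (14-7)/(14-0) = 0.5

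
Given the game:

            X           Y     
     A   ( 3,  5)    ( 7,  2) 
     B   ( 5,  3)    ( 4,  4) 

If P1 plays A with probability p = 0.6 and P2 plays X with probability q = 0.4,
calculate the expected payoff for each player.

E[P1] = 5.0, E[P2] = 3.36

Work:
E[P1] = p·q·π₁(A,X) + p·(1-q)·π₁(A,Y) + (1-p)·q·π₁(B,X) + (1-p)·(1-q)·π₁(B,Y)
= 0.6·0.4·3 + 0.6·0.6·7 + 0.4·0.4·5 + 0.4·0.6·4
= 5.0

E[P2] = 3.36 (similar calculation)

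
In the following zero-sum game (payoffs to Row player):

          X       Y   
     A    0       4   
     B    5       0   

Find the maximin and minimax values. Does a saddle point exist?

Maximin = 0, Minimax = 4, Saddle: False

Work:
Row minimums: [0, 0] → maximin = 0
Column maximums: [5, 4] → minimax = 4
No saddle point (maximin ≠ minimax). Mixed strategy needed.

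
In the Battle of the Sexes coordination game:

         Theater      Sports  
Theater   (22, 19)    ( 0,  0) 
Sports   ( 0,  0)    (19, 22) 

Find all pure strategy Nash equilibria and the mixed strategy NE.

Pure NE: (Theater, Theater) and (Sports, Sports); Mixed NE: p = 0.5366, q = 0.4634

Work:
Check pure NE:
(Theater, Theater): (22, 19) - no unilateral deviation beneficial
(Sports, Sports): (19, 22) - no unilateral deviation beneficial
Mixed NE: P1 plays Theater with p = 0.5366, P2 plays Theater with q = 0.4634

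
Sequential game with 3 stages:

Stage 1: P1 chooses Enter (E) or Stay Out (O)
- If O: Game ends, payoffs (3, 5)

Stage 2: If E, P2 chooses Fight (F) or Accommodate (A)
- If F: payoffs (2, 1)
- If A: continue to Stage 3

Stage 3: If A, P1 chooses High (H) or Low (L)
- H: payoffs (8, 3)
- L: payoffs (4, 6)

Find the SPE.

SPE: (E, A, H); Outcome (8, 3)

Work:
Stage 3: P1 chooses H (8 vs 4)
Stage 2: P2: F->1, A->3 (anticipating H). Choose A
Stage 1: P1: O->3, E->8 (anticipating A, H). Choose E
SPE path: E -> A -> H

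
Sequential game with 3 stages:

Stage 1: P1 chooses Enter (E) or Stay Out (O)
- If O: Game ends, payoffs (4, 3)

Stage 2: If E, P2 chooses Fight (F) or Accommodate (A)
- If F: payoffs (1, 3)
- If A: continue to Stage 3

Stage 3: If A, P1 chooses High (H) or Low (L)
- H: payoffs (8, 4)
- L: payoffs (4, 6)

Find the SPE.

SPE: (E, A, H); Outcome (8, 4)

Work:
Stage 3: P1 chooses H (8 vs 4)
Stage 2: P2: F->3, A->4 (anticipating H). Choose A
Stage 1: P1: O->4, E->8 (anticipating A, H). Choose E
SPE path: E -> A -> H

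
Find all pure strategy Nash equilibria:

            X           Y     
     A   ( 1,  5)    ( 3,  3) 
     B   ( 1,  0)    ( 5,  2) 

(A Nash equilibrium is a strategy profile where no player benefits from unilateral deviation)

Nash equilibrium: (A, X), (B, Y)

Work:
Best responses:
  P1 vs X: payoffs [1, 1] → best response A/B (payoff 1)
  P1 vs Y: payoffs [3, 5] → best response B (payoff 5)
  P2 vs A: payoffs [5, 3] → best response X (payoff 5)
  P2 vs B: payoffs [0, 2] → best response Y (payoff 2)
Mutual best responses: (A,X), (B,Y) → Nash equilibria.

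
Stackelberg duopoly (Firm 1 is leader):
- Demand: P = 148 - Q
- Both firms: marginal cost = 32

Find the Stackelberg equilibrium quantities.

q₁* (leader) = 58.0, q₂* (follower) = 29.0

Work:
Follower's reaction: q₂ = (a - c - q₁)/2
Leader substitutes: π₁ = q₁·(a - q₁ - (a-c-q₁)/2 - c)
FOC: q₁* = (148 - 32)/2 = 58.00
Then: q₂* = (148 - 32 - 58.0)/2 = 29.00
Leader has first-mover advantage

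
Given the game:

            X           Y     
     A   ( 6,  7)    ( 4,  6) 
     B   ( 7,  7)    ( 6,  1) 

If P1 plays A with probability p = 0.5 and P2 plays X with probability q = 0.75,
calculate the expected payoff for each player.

E[P1] = 6.125, E[P2] = 6.125

Work:
E[P1] = p·q·π₁(A,X) + p·(1-q)·π₁(A,Y) + (1-p)·q·π₁(B,X) + (1-p)·(1-q)·π₁(B,Y)
= 0.5·0.75·6 + 0.5·0.25·4 + 0.5·0.75·7 + 0.5·0.25·6
= 6.125

E[P2] = 6.125 (similar calculation)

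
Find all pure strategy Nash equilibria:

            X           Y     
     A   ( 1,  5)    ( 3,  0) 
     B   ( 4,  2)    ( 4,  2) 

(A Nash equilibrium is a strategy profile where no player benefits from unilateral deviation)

Nash equilibrium: (B, X), (B, Y)

Work:
Best responses:
  P1 vs X: payoffs [1, 4] → best response B (payoff 4)
  P1 vs Y: payoffs [3, 4] → best response B (payoff 4)
  P2 vs A: payoffs [5, 0] → best response X (payoff 5)
  P2 vs B: payoffs [2, 2] → best response X/Y (payoff 2)
Mutual best responses: (B,X), (B,Y) → Nash equilibria.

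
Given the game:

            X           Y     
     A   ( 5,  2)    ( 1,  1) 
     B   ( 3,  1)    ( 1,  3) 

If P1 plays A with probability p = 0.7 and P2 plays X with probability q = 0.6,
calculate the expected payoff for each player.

E[P1] = 3.04, E[P2] = 1.66

Work:
E[P1] = p·q·π₁(A,X) + p·(1-q)·π₁(A,Y) + (1-p)·q·π₁(B,X) + (1-p)·(1-q)·π₁(B,Y)
= 0.7·0.6·5 + 0.7·0.4·1 + 0.3·0.6·3 + 0.3·0.4·1
= 3.04

E[P2] = 1.66 (similar calculation)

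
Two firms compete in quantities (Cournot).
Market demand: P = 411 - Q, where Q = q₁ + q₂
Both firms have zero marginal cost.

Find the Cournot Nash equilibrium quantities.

q₁* = q₂* = 137.0; P* = 137.0

Work:
Profit: π_i = P·q_i = (a - q_i - q_j)·q_i
FOC: ∂π_i/∂q_i = a - 2q_i - q_j = 0
Reaction function: q_i = (411 - q_j)/2
Symmetry: q* = 411/3 = 137.0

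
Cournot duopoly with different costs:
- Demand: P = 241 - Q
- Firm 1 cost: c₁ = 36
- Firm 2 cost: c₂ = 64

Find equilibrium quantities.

q₁* = 77.67, q₂* = 49.67

Work:
Reaction: q₁ = (241 - 36 - q₂)/2
Reaction: q₂ = (241 - 64 - q₁)/2
Solve simultaneously:
q₁* = (241 - 2×36 + 64)/3 = 77.67
q₂* = (241 - 2×64 + 36)/3 = 49.67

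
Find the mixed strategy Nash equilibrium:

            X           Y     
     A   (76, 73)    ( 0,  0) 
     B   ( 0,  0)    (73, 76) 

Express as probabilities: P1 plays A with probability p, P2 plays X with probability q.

p = 0.5101, q = 0.4899

Work:
Find probabilities that make opponent indifferent:
P2 chooses q to make P1 indifferent between A and B
P1 chooses p to make P2 indifferent between X and Y
Mixed NE: P1 plays (A: 0.5101, B: 0.4899), P2 plays (X: 0.4899, Y: 0.5101)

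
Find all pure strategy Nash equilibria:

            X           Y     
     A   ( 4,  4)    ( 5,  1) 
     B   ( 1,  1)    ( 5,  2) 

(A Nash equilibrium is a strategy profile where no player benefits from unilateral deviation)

Nash equilibrium: (A, X), (B, Y)

Work:
Best responses:
  P1 vs X: payoffs [4, 1] → best response A (payoff 4)
  P1 vs Y: payoffs [5, 5] → best response A/B (payoff 5)
  P2 vs A: payoffs [4, 1] → best response X (payoff 4)
  P2 vs B: payoffs [1, 2] → best response Y (payoff 2)
Mutual best responses: (A,X), (B,Y) → Nash equilibria.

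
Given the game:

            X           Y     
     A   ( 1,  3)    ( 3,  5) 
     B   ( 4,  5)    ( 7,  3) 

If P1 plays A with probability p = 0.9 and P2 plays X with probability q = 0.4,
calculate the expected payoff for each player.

E[P1] = 2.56, E[P2] = 4.16

Work:
E[P1] = p·q·π₁(A,X) + p·(1-q)·π₁(A,Y) + (1-p)·q·π₁(B,X) + (1-p)·(1-q)·π₁(B,Y)
= 0.9·0.4·1 + 0.9·0.6·3 + 0.1·0.4·4 + 0.1·0.6·7
= 2.56

E[P2] = 4.16 (similar calculation)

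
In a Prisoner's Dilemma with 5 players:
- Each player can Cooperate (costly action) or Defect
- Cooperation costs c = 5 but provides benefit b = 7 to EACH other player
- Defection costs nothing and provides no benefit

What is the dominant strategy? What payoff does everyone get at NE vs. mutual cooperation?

Dominant: Defect; NE payoff = 0; Coop payoff = 23

Work:
Defect dominates (saves cost c = 5, benefit to others is external)
NE: All defect → everyone gets 0
If all cooperate: each receives (4)×7 - 5 = 23
Social dilemma: 23 > 0 but NE gives 0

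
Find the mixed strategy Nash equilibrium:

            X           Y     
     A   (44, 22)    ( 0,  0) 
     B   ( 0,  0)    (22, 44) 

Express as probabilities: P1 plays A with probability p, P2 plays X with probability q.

p = 0.6667, q = 0.3333

Work:
Find probabilities that make opponent indifferent:
P2 chooses q to make P1 indifferent between A and B
P1 chooses p to make P2 indifferent between X and Y
Mixed NE: P1 plays (A: 0.6667, B: 0.3333), P2 plays (X: 0.3333, Y: 0.6667)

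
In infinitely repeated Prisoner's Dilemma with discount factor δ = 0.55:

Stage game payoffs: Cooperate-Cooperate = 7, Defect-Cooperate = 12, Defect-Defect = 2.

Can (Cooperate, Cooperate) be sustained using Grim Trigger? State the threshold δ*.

δ* = 0.5; since δ = 0.55 ≥ 0.5, cooperation can be sustained

Work:
For Grim Trigger:
Cooperate forever: 7/(1-δ)
Defect then punished: 12 + 2·δ/(1-δ)
Need: 7/(1-δ) ≥ 12 + 2·δ/(1-δ)
Solving: δ ≥ (T-R)/(T-P) = (12-7)/(12-2) = 0.5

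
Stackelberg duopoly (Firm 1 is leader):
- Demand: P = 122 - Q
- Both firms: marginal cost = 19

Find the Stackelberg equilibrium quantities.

q₁* (leader) = 51.5, q₂* (follower) = 25.75

Work:
Follower's reaction: q₂ = (a - c - q₁)/2
Leader substitutes: π₁ = q₁·(a - q₁ - (a-c-q₁)/2 - c)
FOC: q₁* = (122 - 19)/2 = 51.50
Then: q₂* = (122 - 19 - 51.5)/2 = 25.75
Leader has first-mover advantage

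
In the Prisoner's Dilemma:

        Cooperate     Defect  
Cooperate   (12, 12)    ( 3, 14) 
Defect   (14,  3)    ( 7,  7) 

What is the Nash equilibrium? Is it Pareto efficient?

(Defect, Defect) is NE; not Pareto efficient

Work:
Defect dominates Cooperate for both players:
If P2 cooperates: Defect (14) > Cooperate (12)
If P2 defects: Defect (7) > Cooperate (3)
NE: (Defect, Defect) with payoff (7, 7)
But (Cooperate, Cooperate) = (12, 12) Pareto dominates (7, 7)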